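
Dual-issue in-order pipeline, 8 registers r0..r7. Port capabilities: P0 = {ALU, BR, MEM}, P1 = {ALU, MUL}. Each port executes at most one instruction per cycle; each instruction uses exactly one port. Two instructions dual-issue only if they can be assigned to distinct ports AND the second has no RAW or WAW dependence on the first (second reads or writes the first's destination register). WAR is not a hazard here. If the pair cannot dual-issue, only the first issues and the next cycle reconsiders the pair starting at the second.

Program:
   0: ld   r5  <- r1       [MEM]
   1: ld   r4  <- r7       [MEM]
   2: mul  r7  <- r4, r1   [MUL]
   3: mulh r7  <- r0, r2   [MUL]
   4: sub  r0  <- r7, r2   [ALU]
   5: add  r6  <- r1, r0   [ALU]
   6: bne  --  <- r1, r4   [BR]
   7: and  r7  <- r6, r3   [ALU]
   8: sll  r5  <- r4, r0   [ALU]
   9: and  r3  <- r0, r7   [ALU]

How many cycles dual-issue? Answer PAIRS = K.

t=0 i0:ld.MEM ; no-port MEM/MEM
t=1 i1:ld.MEM ; RAW r4
t=2 i2:mul.MUL ; no-port MUL/MUL
t=3 i3:mulh.MUL ; RAW r7
t=4 i4:sub.ALU ; RAW r0
t=5 i5,i6:add.ALU bne.BR ; 2-wide
t=6 i7,i8:and.ALU sll.ALU ; 2-wide
t=7 i9:and.ALU ; tail

PAIRS = 2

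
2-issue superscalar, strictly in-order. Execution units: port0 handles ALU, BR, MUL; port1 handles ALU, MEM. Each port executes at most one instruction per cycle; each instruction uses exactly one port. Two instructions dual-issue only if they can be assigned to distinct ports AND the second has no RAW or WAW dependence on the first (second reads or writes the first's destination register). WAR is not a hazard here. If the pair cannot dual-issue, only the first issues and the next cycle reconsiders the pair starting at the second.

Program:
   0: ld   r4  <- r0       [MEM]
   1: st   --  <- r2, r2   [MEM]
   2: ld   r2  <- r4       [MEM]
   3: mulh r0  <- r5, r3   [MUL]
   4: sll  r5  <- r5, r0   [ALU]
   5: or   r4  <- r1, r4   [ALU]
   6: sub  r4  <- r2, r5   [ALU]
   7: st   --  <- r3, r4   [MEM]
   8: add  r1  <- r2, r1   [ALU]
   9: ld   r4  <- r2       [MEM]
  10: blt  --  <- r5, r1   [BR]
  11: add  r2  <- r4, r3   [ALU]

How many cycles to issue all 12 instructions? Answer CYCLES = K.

#0 head=0: ld.MEM i0 no-port MEM/MEM
#1 head=1: st.MEM i1 no-port MEM/MEM
#2 head=2: ld.MEM;mulh.MUL i2/i3 pair
#3 head=4: sll.ALU;or.ALU i4/i5 pair
#4 head=6: sub.ALU i6 RAW r4
#5 head=7: st.MEM;add.ALU i7/i8 pair
#6 head=9: ld.MEM;blt.BR i9/i10 pair
#7 head=11: add.ALU i11 tail

CYCLES = 8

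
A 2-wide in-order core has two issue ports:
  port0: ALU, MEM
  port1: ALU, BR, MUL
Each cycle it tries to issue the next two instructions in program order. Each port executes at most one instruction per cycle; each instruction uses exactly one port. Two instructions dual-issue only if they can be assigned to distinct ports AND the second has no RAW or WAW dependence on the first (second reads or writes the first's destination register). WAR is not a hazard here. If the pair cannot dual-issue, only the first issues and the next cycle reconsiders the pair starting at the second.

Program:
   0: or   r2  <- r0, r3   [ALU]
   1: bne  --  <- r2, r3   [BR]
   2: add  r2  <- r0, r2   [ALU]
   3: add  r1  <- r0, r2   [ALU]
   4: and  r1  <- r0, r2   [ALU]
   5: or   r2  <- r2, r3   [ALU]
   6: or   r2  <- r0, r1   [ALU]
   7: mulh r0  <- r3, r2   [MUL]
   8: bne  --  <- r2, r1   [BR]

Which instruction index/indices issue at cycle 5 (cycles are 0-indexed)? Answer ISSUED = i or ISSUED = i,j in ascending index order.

#0 head=0: or i0 RAW r2
#1 head=1: bne;add i1+i2 pair
#2 head=3: add i3 WAW r1
#3 head=4: and;or i4+i5 pair
#4 head=6: or i6 RAW r2
#5 head=7: mulh i7 no-port MUL/BR
#6 head=8: bne i8 tail

ISSUED = 7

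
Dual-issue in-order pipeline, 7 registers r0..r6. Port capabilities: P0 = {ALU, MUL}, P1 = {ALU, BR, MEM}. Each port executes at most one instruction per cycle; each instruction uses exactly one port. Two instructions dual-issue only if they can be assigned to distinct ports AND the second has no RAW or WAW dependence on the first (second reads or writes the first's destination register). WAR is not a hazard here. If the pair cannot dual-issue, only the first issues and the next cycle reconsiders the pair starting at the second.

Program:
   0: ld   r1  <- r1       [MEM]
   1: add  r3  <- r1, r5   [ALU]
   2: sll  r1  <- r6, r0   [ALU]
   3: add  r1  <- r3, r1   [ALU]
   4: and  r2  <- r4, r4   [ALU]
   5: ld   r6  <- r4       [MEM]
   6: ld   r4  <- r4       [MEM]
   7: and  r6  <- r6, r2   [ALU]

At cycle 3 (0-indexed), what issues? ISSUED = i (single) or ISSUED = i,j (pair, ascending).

ISSUED = 5

#0 head=0: ld i0 RAW r1
#1 head=1: add+sll i1+i2 2-wide
#2 head=3: add+and i3+i4 2-wide
#3 head=5: ld i5 no-port MEM/MEM
#4 head=6: ld+and i6+i7 2-wide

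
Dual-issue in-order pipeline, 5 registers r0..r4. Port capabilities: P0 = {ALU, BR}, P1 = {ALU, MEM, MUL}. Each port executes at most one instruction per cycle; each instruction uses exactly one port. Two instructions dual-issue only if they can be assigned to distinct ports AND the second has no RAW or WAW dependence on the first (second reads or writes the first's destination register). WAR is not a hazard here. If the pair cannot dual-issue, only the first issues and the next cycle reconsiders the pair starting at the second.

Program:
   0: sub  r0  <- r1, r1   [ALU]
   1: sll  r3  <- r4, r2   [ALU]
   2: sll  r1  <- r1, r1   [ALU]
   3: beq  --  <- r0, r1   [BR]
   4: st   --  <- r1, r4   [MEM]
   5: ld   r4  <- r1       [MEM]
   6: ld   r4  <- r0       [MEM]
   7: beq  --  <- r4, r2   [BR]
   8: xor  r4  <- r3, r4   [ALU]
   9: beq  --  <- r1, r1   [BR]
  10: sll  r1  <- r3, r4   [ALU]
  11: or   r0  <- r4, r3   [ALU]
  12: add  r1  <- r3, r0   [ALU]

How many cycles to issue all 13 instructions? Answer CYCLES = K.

CYCLES = 9

[0] i0/i1  sub.ALU;sll.ALU  -- 2-wide
[1] i2  sll.ALU  -- RAW r1
[2] i3/i4  beq.BR;st.MEM  -- 2-wide
[3] i5  ld.MEM  -- no-port MEM/MEM
[4] i6  ld.MEM  -- RAW r4
[5] i7/i8  beq.BR;xor.ALU  -- 2-wide
[6] i9/i10  beq.BR;sll.ALU  -- 2-wide
[7] i11  or.ALU  -- RAW r0
[8] i12  add.ALU  -- tail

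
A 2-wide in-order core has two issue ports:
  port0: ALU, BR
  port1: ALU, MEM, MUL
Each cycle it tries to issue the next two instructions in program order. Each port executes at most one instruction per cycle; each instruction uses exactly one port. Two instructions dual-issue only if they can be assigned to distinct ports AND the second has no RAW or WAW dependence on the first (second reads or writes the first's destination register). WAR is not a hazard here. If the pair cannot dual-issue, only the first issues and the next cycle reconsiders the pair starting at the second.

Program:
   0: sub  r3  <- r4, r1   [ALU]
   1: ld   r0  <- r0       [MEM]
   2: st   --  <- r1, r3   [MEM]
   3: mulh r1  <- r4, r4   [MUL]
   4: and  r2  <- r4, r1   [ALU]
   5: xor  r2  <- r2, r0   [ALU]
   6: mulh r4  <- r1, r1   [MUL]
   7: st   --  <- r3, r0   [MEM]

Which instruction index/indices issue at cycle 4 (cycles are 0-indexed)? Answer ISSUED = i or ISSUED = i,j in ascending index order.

ISSUED = 5,6

#0 head=0: sub/ld i0&i1 pair
#1 head=2: st i2 no-port MEM/MUL
#2 head=3: mulh i3 RAW r1
#3 head=4: and i4 RAW+WAW r2
#4 head=5: xor/mulh i5&i6 pair
#5 head=7: st i7 tail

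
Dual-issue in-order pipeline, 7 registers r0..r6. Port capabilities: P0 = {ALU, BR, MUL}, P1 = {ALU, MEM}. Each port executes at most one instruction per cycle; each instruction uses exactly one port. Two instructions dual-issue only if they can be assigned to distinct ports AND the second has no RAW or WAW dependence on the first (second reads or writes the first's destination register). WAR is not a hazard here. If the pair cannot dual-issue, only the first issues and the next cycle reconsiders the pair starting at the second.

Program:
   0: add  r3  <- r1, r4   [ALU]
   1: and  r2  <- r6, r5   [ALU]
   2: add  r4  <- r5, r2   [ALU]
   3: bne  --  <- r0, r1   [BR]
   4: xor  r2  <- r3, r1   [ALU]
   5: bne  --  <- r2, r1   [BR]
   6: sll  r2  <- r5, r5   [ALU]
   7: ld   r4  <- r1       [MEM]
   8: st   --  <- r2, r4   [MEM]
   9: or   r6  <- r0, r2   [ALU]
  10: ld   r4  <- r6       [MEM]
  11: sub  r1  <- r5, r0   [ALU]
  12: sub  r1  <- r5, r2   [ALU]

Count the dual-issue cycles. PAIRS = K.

PAIRS = 5

#0 head=0: add.ALU+and.ALU i0+i1 2-wide
#1 head=2: add.ALU+bne.BR i2+i3 2-wide
#2 head=4: xor.ALU i4 RAW r2
#3 head=5: bne.BR+sll.ALU i5+i6 2-wide
#4 head=7: ld.MEM i7 no-port MEM/MEM
#5 head=8: st.MEM+or.ALU i8+i9 2-wide
#6 head=10: ld.MEM+sub.ALU i10+i11 2-wide
#7 head=12: sub.ALU i12 tail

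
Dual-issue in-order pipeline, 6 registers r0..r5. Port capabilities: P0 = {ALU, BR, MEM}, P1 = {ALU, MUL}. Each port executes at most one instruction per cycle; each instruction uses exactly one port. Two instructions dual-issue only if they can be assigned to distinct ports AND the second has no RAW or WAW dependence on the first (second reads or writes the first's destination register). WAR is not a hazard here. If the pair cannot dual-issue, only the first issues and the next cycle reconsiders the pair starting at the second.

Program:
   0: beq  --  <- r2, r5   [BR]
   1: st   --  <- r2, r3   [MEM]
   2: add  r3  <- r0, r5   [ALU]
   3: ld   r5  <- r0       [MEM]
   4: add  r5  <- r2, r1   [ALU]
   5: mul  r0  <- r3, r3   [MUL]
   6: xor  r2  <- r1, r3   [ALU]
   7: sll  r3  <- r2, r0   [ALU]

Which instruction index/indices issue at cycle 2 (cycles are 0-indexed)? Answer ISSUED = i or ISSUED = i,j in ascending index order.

  cy0 -> i0 (beq.BR) no-port BR/MEM
  cy1 -> i1+i2 (st.MEM add.ALU) 2-wide
  cy2 -> i3 (ld.MEM) WAW r5
  cy3 -> i4+i5 (add.ALU mul.MUL) 2-wide
  cy4 -> i6 (xor.ALU) RAW r2
  cy5 -> i7 (sll.ALU) tail

ISSUED = 3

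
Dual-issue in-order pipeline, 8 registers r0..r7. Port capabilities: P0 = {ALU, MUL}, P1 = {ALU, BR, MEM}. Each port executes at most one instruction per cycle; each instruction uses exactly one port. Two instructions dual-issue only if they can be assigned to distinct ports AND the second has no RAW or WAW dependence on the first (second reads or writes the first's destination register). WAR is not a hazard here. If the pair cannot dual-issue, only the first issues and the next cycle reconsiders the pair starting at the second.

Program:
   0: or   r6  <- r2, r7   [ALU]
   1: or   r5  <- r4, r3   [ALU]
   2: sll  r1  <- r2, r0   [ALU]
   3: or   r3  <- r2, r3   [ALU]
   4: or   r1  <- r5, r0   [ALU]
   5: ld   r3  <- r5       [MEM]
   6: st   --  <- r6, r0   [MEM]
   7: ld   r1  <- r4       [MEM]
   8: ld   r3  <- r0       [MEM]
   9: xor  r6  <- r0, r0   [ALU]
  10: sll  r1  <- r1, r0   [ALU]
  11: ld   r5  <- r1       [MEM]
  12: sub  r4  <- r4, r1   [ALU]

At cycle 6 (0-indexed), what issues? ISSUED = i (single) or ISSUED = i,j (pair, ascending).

ISSUED = 10

[0] i0/i1  or.ALU;or.ALU  -- dual
[1] i2/i3  sll.ALU;or.ALU  -- dual
[2] i4/i5  or.ALU;ld.MEM  -- dual
[3] i6  st.MEM  -- no-port MEM/MEM
[4] i7  ld.MEM  -- no-port MEM/MEM
[5] i8/i9  ld.MEM;xor.ALU  -- dual
[6] i10  sll.ALU  -- RAW r1
[7] i11/i12  ld.MEM;sub.ALU  -- dual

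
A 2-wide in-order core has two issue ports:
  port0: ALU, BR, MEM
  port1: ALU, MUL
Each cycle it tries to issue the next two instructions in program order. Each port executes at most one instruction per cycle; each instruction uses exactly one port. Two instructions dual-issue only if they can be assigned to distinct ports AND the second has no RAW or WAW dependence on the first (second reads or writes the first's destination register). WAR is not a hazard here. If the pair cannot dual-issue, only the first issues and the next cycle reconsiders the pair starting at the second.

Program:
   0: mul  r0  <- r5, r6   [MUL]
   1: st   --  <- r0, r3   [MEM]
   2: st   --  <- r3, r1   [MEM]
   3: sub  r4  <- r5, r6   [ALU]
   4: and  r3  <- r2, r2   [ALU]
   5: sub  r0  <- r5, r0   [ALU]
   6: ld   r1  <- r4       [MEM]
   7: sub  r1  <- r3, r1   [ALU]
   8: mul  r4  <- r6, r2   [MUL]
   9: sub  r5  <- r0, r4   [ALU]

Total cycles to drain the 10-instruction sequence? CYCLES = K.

[0] i0  mul.MUL  -- RAW r0
[1] i1  st.MEM  -- no-port MEM/MEM
[2] i2,i3  st.MEM+sub.ALU  -- dual
[3] i4,i5  and.ALU+sub.ALU  -- dual
[4] i6  ld.MEM  -- RAW+WAW r1
[5] i7,i8  sub.ALU+mul.MUL  -- dual
[6] i9  sub.ALU  -- tail

CYCLES = 7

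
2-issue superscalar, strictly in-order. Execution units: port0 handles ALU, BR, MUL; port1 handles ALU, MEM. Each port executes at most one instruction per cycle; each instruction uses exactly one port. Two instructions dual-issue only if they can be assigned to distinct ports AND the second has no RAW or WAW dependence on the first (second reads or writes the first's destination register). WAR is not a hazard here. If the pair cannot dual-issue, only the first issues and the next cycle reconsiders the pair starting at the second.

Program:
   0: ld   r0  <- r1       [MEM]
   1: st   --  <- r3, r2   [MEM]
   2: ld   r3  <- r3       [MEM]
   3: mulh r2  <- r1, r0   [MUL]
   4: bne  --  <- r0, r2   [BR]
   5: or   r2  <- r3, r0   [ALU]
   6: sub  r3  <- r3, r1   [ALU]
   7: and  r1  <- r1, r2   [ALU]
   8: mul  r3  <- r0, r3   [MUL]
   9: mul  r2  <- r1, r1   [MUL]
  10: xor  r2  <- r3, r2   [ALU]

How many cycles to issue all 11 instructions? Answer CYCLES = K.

CYCLES = 8

[0] i0  ld.MEM  -- no-port MEM/MEM
[1] i1  st.MEM  -- no-port MEM/MEM
[2] i2+i3  ld.MEM/mulh.MUL  -- pair
[3] i4+i5  bne.BR/or.ALU  -- pair
[4] i6+i7  sub.ALU/and.ALU  -- pair
[5] i8  mul.MUL  -- no-port MUL/MUL
[6] i9  mul.MUL  -- RAW+WAW r2
[7] i10  xor.ALU  -- tail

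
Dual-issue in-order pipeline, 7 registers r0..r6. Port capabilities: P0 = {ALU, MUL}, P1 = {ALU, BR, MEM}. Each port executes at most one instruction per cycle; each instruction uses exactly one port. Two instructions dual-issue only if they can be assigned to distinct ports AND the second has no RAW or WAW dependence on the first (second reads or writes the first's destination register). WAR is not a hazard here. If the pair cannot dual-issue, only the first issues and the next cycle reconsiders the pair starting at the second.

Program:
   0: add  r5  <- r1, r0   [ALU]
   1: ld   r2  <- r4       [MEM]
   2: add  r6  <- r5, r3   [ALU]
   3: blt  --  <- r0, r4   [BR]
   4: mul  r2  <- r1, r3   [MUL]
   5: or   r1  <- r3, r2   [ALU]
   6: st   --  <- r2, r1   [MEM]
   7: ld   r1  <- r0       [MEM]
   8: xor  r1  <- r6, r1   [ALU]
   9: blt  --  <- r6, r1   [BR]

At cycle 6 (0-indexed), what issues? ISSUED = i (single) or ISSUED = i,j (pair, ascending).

ISSUED = 8

#0 head=0: add.ALU+ld.MEM i0+i1 dual
#1 head=2: add.ALU+blt.BR i2+i3 dual
#2 head=4: mul.MUL i4 RAW r2
#3 head=5: or.ALU i5 RAW r1
#4 head=6: st.MEM i6 no-port MEM/MEM
#5 head=7: ld.MEM i7 RAW+WAW r1
#6 head=8: xor.ALU i8 RAW r1
#7 head=9: blt.BR i9 tail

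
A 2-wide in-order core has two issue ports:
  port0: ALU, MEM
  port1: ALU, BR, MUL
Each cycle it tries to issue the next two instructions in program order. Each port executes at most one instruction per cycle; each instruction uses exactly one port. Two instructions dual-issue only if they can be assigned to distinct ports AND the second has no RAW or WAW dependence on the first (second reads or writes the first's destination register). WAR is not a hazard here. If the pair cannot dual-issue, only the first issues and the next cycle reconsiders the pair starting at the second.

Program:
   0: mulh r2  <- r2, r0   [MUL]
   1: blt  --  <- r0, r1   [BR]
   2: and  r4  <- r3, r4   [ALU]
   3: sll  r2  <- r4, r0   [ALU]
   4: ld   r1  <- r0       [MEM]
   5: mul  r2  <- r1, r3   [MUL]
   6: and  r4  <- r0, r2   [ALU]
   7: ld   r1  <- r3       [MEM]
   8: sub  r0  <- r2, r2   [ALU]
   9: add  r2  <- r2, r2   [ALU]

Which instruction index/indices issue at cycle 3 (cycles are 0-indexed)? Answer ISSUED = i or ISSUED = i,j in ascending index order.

c0: i0 mulh  no-port MUL/BR
c1: i1/i2 blt;and  pair
c2: i3/i4 sll;ld  pair
c3: i5 mul  RAW r2
c4: i6/i7 and;ld  pair
c5: i8/i9 sub;add  pair

ISSUED = 5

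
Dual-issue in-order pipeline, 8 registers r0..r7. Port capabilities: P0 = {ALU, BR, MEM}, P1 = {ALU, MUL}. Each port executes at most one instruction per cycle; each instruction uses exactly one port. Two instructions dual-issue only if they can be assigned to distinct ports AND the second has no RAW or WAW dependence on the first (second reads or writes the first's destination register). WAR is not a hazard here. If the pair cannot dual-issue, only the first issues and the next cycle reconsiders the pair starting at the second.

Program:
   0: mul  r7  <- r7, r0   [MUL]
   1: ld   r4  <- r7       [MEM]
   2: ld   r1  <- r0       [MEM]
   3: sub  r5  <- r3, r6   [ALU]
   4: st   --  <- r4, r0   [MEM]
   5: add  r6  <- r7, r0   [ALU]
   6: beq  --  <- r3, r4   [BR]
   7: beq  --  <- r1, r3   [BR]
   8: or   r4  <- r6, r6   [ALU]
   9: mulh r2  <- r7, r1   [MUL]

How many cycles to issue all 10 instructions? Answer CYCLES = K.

  cy0 -> i0 (mul) RAW r7
  cy1 -> i1 (ld) no-port MEM/MEM
  cy2 -> i2+i3 (ld/sub) 2-wide
  cy3 -> i4+i5 (st/add) 2-wide
  cy4 -> i6 (beq) no-port BR/BR
  cy5 -> i7+i8 (beq/or) 2-wide
  cy6 -> i9 (mulh) tail

CYCLES = 7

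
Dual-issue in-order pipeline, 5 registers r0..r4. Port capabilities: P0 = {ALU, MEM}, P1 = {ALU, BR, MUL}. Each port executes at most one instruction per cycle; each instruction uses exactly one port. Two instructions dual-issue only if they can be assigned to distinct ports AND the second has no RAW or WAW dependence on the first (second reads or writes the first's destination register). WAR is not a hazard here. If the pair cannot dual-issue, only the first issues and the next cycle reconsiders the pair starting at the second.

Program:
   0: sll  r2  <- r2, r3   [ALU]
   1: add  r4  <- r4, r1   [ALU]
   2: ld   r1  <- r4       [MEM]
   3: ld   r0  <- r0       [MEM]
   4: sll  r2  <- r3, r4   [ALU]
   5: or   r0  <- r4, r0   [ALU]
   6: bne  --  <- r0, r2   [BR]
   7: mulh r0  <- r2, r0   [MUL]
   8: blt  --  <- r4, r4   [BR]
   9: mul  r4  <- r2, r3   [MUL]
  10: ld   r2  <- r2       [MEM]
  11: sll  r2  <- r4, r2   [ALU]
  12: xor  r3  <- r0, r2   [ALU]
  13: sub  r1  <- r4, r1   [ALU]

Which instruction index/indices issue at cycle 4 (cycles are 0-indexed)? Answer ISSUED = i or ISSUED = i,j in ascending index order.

ISSUED = 6

[0] i0,i1  sll.ALU;add.ALU  -- 2-wide
[1] i2  ld.MEM  -- no-port MEM/MEM
[2] i3,i4  ld.MEM;sll.ALU  -- 2-wide
[3] i5  or.ALU  -- RAW r0
[4] i6  bne.BR  -- no-port BR/MUL
[5] i7  mulh.MUL  -- no-port MUL/BR
[6] i8  blt.BR  -- no-port BR/MUL
[7] i9,i10  mul.MUL;ld.MEM  -- 2-wide
[8] i11  sll.ALU  -- RAW r2
[9] i12,i13  xor.ALU;sub.ALU  -- 2-wide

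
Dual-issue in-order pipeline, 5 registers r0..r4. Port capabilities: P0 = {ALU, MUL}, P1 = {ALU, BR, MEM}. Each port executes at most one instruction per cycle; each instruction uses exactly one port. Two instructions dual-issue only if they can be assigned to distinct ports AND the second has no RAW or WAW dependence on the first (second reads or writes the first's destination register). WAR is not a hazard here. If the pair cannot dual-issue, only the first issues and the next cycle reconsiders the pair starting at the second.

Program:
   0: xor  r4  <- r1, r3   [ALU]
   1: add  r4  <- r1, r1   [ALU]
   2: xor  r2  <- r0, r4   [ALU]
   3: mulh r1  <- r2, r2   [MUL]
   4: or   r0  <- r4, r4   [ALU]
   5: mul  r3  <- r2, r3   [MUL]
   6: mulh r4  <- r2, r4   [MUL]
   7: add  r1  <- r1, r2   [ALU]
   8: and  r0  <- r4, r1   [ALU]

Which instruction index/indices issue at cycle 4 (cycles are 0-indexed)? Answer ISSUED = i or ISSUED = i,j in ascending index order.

ISSUED = 5

t=0 i0:xor.ALU ; WAW r4
t=1 i1:add.ALU ; RAW r4
t=2 i2:xor.ALU ; RAW r2
t=3 i3/i4:mulh.MUL/or.ALU ; pair
t=4 i5:mul.MUL ; no-port MUL/MUL
t=5 i6/i7:mulh.MUL/add.ALU ; pair
t=6 i8:and.ALU ; tail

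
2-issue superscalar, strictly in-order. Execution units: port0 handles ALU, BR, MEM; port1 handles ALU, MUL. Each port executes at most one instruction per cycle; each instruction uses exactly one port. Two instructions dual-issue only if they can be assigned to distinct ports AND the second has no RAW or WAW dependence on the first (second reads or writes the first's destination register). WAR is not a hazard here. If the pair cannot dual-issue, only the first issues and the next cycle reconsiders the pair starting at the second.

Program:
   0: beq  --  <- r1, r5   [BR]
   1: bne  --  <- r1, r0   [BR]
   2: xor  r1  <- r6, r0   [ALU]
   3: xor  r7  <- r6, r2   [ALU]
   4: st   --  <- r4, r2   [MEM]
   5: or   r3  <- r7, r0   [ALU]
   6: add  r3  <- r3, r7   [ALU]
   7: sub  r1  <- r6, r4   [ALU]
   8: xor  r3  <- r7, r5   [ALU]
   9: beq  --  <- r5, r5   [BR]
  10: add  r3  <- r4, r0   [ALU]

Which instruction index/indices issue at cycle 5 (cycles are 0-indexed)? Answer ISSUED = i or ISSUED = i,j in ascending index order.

  cy0 -> i0 (beq.BR) no-port BR/BR
  cy1 -> i1/i2 (bne.BR/xor.ALU) dual
  cy2 -> i3/i4 (xor.ALU/st.MEM) dual
  cy3 -> i5 (or.ALU) RAW+WAW r3
  cy4 -> i6/i7 (add.ALU/sub.ALU) dual
  cy5 -> i8/i9 (xor.ALU/beq.BR) dual
  cy6 -> i10 (add.ALU) tail

ISSUED = 8,9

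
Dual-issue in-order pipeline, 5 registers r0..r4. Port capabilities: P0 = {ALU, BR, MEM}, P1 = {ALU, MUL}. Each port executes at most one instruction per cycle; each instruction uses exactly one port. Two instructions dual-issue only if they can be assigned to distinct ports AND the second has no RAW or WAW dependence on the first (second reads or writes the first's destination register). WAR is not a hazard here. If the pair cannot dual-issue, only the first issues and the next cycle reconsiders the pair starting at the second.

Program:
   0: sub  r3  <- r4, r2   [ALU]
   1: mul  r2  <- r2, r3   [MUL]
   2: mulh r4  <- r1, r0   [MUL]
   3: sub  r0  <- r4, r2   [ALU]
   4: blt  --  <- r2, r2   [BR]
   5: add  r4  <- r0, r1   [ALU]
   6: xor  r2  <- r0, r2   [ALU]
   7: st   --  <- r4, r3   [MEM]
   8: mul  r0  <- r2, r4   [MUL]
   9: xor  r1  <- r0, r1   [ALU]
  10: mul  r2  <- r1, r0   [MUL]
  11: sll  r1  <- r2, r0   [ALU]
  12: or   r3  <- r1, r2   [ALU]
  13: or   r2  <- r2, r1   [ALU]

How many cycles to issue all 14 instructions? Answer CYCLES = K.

t=0 i0:sub.ALU ; RAW r3
t=1 i1:mul.MUL ; no-port MUL/MUL
t=2 i2:mulh.MUL ; RAW r4
t=3 i3,i4:sub.ALU blt.BR ; pair
t=4 i5,i6:add.ALU xor.ALU ; pair
t=5 i7,i8:st.MEM mul.MUL ; pair
t=6 i9:xor.ALU ; RAW r1
t=7 i10:mul.MUL ; RAW r2
t=8 i11:sll.ALU ; RAW r1
t=9 i12,i13:or.ALU or.ALU ; pair

CYCLES = 10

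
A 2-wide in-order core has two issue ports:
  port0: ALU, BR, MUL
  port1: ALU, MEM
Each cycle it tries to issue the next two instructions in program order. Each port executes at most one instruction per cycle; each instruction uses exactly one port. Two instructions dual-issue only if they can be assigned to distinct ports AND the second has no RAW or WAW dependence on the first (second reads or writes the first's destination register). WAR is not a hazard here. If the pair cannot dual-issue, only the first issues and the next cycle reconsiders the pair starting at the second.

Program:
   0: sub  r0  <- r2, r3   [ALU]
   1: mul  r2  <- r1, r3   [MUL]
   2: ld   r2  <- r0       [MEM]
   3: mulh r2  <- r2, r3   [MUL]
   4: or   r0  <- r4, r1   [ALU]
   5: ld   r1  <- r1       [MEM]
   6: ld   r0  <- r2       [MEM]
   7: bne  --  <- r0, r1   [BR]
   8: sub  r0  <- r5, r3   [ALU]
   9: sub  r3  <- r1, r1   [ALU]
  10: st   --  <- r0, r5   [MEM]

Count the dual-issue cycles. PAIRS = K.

t=0 i0+i1:sub.ALU;mul.MUL ; pair
t=1 i2:ld.MEM ; RAW+WAW r2
t=2 i3+i4:mulh.MUL;or.ALU ; pair
t=3 i5:ld.MEM ; no-port MEM/MEM
t=4 i6:ld.MEM ; RAW r0
t=5 i7+i8:bne.BR;sub.ALU ; pair
t=6 i9+i10:sub.ALU;st.MEM ; pair

PAIRS = 4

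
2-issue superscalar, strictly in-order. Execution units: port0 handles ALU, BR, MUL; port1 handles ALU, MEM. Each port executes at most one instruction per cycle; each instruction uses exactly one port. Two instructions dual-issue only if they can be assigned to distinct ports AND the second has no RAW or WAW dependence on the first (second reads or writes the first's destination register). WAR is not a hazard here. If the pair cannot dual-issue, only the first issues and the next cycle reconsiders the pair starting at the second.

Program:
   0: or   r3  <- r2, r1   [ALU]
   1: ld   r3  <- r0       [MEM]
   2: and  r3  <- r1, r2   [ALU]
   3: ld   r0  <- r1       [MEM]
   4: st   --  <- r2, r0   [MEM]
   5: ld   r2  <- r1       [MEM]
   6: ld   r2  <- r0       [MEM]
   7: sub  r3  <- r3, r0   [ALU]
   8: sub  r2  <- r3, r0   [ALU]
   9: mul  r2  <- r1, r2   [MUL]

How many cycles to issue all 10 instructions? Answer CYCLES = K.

CYCLES = 8

  cy0 -> i0 (or.ALU) WAW r3
  cy1 -> i1 (ld.MEM) WAW r3
  cy2 -> i2,i3 (and.ALU ld.MEM) dual
  cy3 -> i4 (st.MEM) no-port MEM/MEM
  cy4 -> i5 (ld.MEM) no-port MEM/MEM
  cy5 -> i6,i7 (ld.MEM sub.ALU) dual
  cy6 -> i8 (sub.ALU) RAW+WAW r2
  cy7 -> i9 (mul.MUL) tail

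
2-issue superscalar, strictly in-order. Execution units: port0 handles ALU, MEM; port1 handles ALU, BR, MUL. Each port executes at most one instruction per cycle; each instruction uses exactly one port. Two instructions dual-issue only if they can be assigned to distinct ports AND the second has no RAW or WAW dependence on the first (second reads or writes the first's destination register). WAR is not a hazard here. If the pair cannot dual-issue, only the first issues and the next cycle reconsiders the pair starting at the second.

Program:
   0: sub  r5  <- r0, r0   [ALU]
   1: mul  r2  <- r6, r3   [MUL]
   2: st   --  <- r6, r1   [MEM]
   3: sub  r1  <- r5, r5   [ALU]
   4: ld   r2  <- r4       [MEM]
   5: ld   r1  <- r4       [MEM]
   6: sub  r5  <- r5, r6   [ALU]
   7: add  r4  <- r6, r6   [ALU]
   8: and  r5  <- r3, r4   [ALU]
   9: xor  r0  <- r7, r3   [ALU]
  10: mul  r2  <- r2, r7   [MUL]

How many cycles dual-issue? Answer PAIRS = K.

  cy0 -> i0,i1 (sub;mul) 2-wide
  cy1 -> i2,i3 (st;sub) 2-wide
  cy2 -> i4 (ld) no-port MEM/MEM
  cy3 -> i5,i6 (ld;sub) 2-wide
  cy4 -> i7 (add) RAW r4
  cy5 -> i8,i9 (and;xor) 2-wide
  cy6 -> i10 (mul) tail

PAIRS = 4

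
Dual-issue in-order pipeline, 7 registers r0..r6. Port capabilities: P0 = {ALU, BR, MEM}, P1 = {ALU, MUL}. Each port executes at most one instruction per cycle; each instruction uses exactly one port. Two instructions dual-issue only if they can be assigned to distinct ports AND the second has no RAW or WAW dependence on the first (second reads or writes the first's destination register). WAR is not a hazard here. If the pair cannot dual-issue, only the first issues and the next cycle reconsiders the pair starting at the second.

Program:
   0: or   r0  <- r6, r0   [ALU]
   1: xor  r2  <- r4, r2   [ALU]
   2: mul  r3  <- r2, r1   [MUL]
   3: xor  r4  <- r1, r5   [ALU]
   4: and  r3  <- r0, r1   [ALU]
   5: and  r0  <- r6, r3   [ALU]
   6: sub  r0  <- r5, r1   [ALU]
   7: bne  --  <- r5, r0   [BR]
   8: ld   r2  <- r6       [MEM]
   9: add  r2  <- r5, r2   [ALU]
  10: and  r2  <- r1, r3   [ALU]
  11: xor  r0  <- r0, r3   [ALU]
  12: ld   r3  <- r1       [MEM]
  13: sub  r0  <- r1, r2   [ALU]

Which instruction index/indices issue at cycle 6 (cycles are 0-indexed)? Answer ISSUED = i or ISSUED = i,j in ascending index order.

ISSUED = 8

  cy0 -> i0&i1 (or.ALU xor.ALU) pair
  cy1 -> i2&i3 (mul.MUL xor.ALU) pair
  cy2 -> i4 (and.ALU) RAW r3
  cy3 -> i5 (and.ALU) WAW r0
  cy4 -> i6 (sub.ALU) RAW r0
  cy5 -> i7 (bne.BR) no-port BR/MEM
  cy6 -> i8 (ld.MEM) RAW+WAW r2
  cy7 -> i9 (add.ALU) WAW r2
  cy8 -> i10&i11 (and.ALU xor.ALU) pair
  cy9 -> i12&i13 (ld.MEM sub.ALU) pair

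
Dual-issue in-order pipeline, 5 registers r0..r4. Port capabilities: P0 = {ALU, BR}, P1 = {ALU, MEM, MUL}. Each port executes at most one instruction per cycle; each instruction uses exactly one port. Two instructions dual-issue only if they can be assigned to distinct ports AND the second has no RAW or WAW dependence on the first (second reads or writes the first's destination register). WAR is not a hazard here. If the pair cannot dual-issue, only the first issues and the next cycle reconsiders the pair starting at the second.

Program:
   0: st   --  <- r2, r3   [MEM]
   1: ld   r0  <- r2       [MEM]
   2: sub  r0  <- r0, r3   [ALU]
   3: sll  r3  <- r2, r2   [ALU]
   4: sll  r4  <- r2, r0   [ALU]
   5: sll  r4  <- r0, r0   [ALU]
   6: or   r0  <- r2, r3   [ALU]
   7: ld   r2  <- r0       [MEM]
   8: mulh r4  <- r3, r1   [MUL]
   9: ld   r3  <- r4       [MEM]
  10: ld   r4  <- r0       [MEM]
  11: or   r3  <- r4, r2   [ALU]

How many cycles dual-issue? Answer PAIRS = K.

PAIRS = 2

0. st.MEM @i0  | no-port MEM/MEM
1. ld.MEM @i1  | RAW+WAW r0
2. sub.ALU sll.ALU @i2,i3  | pair
3. sll.ALU @i4  | WAW r4
4. sll.ALU or.ALU @i5,i6  | pair
5. ld.MEM @i7  | no-port MEM/MUL
6. mulh.MUL @i8  | no-port MUL/MEM
7. ld.MEM @i9  | no-port MEM/MEM
8. ld.MEM @i10  | RAW r4
9. or.ALU @i11  | tail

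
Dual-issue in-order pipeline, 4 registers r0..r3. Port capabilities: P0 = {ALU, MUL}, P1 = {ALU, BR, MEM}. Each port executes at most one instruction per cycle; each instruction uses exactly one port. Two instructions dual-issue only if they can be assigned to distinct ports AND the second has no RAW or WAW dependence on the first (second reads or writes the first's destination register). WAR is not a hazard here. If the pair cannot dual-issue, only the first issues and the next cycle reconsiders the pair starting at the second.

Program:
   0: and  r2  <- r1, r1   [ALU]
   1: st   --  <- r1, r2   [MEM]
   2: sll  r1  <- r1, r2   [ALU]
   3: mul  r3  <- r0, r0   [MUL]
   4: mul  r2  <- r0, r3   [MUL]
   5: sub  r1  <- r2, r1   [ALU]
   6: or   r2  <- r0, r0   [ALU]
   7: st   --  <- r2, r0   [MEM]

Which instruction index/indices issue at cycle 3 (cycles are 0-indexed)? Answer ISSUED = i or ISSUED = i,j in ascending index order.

ISSUED = 4

c0: i0 and  RAW r2
c1: i1+i2 st;sll  pair
c2: i3 mul  no-port MUL/MUL
c3: i4 mul  RAW r2
c4: i5+i6 sub;or  pair
c5: i7 st  tail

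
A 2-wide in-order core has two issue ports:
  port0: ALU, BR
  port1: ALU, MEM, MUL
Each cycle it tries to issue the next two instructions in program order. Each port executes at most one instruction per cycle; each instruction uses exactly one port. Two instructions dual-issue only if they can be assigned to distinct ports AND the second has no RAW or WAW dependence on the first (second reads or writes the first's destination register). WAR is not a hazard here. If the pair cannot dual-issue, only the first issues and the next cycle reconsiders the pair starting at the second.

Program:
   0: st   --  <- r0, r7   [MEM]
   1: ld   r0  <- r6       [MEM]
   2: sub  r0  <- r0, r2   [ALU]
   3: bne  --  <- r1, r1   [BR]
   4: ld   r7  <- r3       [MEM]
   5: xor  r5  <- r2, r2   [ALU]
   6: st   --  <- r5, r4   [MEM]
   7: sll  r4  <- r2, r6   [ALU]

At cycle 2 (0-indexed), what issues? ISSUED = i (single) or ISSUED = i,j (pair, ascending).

ISSUED = 2,3

  cy0 -> i0 (st.MEM) no-port MEM/MEM
  cy1 -> i1 (ld.MEM) RAW+WAW r0
  cy2 -> i2/i3 (sub.ALU bne.BR) dual
  cy3 -> i4/i5 (ld.MEM xor.ALU) dual
  cy4 -> i6/i7 (st.MEM sll.ALU) dual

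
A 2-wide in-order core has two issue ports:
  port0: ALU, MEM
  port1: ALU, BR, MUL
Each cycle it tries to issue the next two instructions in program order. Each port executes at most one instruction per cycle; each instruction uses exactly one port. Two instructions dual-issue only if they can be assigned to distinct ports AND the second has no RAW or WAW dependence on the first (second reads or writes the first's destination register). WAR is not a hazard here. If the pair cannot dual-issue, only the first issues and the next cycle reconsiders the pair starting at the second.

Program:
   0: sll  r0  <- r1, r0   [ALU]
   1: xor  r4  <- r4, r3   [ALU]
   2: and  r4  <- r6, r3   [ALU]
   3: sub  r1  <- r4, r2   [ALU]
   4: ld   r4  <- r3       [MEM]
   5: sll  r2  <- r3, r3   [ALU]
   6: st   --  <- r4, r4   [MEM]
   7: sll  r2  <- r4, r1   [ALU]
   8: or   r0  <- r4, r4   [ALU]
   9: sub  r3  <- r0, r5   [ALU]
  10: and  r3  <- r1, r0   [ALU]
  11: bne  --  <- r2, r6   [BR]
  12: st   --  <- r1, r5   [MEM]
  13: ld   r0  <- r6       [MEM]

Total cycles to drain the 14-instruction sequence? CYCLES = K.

CYCLES = 9

t=0 i0/i1:sll;xor ; pair
t=1 i2:and ; RAW r4
t=2 i3/i4:sub;ld ; pair
t=3 i5/i6:sll;st ; pair
t=4 i7/i8:sll;or ; pair
t=5 i9:sub ; WAW r3
t=6 i10/i11:and;bne ; pair
t=7 i12:st ; no-port MEM/MEM
t=8 i13:ld ; tail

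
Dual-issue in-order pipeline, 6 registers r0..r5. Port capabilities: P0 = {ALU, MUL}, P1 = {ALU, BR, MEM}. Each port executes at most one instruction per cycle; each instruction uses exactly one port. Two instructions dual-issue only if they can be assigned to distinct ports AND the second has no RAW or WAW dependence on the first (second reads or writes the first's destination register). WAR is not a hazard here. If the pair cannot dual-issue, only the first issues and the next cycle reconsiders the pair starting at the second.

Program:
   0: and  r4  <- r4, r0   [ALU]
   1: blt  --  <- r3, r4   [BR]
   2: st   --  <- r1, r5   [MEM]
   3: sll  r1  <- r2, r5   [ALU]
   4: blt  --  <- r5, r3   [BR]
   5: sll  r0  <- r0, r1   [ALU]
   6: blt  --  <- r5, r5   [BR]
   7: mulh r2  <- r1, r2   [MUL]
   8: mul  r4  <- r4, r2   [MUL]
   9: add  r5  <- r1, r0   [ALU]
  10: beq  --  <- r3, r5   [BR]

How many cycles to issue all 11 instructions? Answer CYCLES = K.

CYCLES = 7

0. and @i0  | RAW r4
1. blt @i1  | no-port BR/MEM
2. st sll @i2+i3  | pair
3. blt sll @i4+i5  | pair
4. blt mulh @i6+i7  | pair
5. mul add @i8+i9  | pair
6. beq @i10  | tail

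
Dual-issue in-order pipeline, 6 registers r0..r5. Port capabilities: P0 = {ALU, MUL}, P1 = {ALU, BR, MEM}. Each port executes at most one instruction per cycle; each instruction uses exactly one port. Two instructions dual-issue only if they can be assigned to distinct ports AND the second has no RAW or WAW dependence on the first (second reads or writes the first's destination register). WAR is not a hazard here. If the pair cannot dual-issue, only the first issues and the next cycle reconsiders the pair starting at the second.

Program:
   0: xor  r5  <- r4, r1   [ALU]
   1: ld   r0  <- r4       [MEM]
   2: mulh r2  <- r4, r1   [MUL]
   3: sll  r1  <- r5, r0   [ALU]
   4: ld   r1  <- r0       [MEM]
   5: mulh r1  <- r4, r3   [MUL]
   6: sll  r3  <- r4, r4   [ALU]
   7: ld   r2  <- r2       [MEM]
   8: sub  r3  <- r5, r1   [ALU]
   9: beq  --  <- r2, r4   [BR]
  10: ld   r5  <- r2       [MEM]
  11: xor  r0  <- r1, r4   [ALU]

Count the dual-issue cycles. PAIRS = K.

PAIRS = 5

0. xor.ALU;ld.MEM @i0&i1  | dual
1. mulh.MUL;sll.ALU @i2&i3  | dual
2. ld.MEM @i4  | WAW r1
3. mulh.MUL;sll.ALU @i5&i6  | dual
4. ld.MEM;sub.ALU @i7&i8  | dual
5. beq.BR @i9  | no-port BR/MEM
6. ld.MEM;xor.ALU @i10&i11  | dual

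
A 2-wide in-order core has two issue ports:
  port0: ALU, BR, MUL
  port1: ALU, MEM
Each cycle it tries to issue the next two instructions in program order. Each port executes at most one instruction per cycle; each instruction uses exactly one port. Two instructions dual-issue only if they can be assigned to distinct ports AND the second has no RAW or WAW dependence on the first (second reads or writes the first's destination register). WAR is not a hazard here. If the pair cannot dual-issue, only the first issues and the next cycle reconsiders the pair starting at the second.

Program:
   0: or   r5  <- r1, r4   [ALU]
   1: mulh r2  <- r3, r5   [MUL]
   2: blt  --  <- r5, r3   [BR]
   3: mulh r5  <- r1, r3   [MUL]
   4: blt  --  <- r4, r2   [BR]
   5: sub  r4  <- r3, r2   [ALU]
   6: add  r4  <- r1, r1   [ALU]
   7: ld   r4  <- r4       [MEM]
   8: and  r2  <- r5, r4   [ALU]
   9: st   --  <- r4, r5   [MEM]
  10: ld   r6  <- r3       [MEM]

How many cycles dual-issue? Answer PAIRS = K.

  cy0 -> i0 (or.ALU) RAW r5
  cy1 -> i1 (mulh.MUL) no-port MUL/BR
  cy2 -> i2 (blt.BR) no-port BR/MUL
  cy3 -> i3 (mulh.MUL) no-port MUL/BR
  cy4 -> i4/i5 (blt.BR/sub.ALU) pair
  cy5 -> i6 (add.ALU) RAW+WAW r4
  cy6 -> i7 (ld.MEM) RAW r4
  cy7 -> i8/i9 (and.ALU/st.MEM) pair
  cy8 -> i10 (ld.MEM) tail

PAIRS = 2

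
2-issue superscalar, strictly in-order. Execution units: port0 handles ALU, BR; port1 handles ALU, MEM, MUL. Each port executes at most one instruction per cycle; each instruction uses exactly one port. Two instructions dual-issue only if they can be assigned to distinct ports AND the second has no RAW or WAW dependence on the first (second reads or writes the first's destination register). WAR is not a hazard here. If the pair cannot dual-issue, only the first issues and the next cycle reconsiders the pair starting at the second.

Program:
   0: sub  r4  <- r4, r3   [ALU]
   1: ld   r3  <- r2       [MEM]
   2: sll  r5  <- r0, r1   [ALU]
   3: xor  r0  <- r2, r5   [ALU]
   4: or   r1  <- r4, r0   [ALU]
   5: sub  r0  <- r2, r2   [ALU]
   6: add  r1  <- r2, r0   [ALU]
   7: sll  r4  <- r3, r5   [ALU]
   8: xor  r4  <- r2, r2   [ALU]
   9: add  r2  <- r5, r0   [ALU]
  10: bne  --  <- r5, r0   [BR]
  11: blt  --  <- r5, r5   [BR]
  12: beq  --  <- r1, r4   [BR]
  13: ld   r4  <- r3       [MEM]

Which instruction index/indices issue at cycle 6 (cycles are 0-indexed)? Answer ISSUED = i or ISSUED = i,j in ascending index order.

ISSUED = 10

  cy0 -> i0,i1 (sub.ALU+ld.MEM) dual
  cy1 -> i2 (sll.ALU) RAW r5
  cy2 -> i3 (xor.ALU) RAW r0
  cy3 -> i4,i5 (or.ALU+sub.ALU) dual
  cy4 -> i6,i7 (add.ALU+sll.ALU) dual
  cy5 -> i8,i9 (xor.ALU+add.ALU) dual
  cy6 -> i10 (bne.BR) no-port BR/BR
  cy7 -> i11 (blt.BR) no-port BR/BR
  cy8 -> i12,i13 (beq.BR+ld.MEM) dual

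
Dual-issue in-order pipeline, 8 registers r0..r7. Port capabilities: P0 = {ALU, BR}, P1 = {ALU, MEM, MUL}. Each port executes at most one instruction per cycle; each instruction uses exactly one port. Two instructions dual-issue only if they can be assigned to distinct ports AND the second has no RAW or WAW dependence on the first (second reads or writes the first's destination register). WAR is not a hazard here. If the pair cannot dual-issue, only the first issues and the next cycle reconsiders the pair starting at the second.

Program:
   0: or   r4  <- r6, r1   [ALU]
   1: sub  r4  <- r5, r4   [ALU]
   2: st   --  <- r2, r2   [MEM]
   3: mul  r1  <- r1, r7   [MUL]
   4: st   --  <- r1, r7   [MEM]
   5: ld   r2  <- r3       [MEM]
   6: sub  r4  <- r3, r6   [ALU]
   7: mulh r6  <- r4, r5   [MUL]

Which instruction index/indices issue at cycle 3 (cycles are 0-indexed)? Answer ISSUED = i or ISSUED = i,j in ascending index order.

ISSUED = 4

[0] i0  or  -- RAW+WAW r4
[1] i1/i2  sub/st  -- dual
[2] i3  mul  -- no-port MUL/MEM
[3] i4  st  -- no-port MEM/MEM
[4] i5/i6  ld/sub  -- dual
[5] i7  mulh  -- tail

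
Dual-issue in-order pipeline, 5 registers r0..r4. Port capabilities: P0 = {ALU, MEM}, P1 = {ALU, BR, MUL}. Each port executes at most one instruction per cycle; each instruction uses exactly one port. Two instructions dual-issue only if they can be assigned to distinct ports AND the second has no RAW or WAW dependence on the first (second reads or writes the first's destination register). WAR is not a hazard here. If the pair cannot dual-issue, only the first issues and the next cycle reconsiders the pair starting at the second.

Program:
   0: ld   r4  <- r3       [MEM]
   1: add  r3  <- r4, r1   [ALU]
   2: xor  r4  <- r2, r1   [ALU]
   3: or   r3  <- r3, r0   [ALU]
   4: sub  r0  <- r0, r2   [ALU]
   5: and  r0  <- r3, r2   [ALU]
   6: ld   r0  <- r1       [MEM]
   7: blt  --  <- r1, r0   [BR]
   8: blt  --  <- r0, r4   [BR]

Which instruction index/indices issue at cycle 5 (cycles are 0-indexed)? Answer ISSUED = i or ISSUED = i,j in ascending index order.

ISSUED = 7

t=0 i0:ld.MEM ; RAW r4
t=1 i1,i2:add.ALU/xor.ALU ; pair
t=2 i3,i4:or.ALU/sub.ALU ; pair
t=3 i5:and.ALU ; WAW r0
t=4 i6:ld.MEM ; RAW r0
t=5 i7:blt.BR ; no-port BR/BR
t=6 i8:blt.BR ; tail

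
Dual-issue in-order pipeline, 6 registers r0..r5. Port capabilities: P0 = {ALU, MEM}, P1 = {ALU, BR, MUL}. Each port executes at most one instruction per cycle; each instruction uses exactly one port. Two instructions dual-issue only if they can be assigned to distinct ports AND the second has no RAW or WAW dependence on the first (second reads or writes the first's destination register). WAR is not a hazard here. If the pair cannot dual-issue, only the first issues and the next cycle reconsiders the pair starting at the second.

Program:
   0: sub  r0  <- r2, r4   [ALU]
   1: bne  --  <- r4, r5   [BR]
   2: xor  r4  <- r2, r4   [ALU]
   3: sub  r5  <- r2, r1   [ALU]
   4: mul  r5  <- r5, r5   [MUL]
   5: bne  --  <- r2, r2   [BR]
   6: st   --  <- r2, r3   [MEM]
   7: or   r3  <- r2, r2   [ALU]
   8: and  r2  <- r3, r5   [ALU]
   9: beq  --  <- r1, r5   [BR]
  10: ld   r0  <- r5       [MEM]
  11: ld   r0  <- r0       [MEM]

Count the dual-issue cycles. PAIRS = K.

[0] i0/i1  sub;bne  -- 2-wide
[1] i2/i3  xor;sub  -- 2-wide
[2] i4  mul  -- no-port MUL/BR
[3] i5/i6  bne;st  -- 2-wide
[4] i7  or  -- RAW r3
[5] i8/i9  and;beq  -- 2-wide
[6] i10  ld  -- no-port MEM/MEM
[7] i11  ld  -- tail

PAIRS = 4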